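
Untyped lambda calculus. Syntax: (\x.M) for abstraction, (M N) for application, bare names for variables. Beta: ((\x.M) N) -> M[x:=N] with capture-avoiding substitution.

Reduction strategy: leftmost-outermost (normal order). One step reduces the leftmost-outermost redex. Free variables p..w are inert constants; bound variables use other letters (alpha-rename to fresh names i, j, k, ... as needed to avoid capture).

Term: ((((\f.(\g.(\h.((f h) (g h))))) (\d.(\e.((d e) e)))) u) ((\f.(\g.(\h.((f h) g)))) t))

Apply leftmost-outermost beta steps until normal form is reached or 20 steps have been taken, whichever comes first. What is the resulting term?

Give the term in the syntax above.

Step 0: ((((\f.(\g.(\h.((f h) (g h))))) (\d.(\e.((d e) e)))) u) ((\f.(\g.(\h.((f h) g)))) t))
Step 1: (((\g.(\h.(((\d.(\e.((d e) e))) h) (g h)))) u) ((\f.(\g.(\h.((f h) g)))) t))
Step 2: ((\h.(((\d.(\e.((d e) e))) h) (u h))) ((\f.(\g.(\h.((f h) g)))) t))
Step 3: (((\d.(\e.((d e) e))) ((\f.(\g.(\h.((f h) g)))) t)) (u ((\f.(\g.(\h.((f h) g)))) t)))
Step 4: ((\e.((((\f.(\g.(\h.((f h) g)))) t) e) e)) (u ((\f.(\g.(\h.((f h) g)))) t)))
Step 5: ((((\f.(\g.(\h.((f h) g)))) t) (u ((\f.(\g.(\h.((f h) g)))) t))) (u ((\f.(\g.(\h.((f h) g)))) t)))
Step 6: (((\g.(\h.((t h) g))) (u ((\f.(\g.(\h.((f h) g)))) t))) (u ((\f.(\g.(\h.((f h) g)))) t)))
Step 7: ((\h.((t h) (u ((\f.(\g.(\h.((f h) g)))) t)))) (u ((\f.(\g.(\h.((f h) g)))) t)))
Step 8: ((t (u ((\f.(\g.(\h.((f h) g)))) t))) (u ((\f.(\g.(\h.((f h) g)))) t)))
Step 9: ((t (u (\g.(\h.((t h) g))))) (u ((\f.(\g.(\h.((f h) g)))) t)))
Step 10: ((t (u (\g.(\h.((t h) g))))) (u (\g.(\h.((t h) g)))))

Answer: ((t (u (\g.(\h.((t h) g))))) (u (\g.(\h.((t h) g)))))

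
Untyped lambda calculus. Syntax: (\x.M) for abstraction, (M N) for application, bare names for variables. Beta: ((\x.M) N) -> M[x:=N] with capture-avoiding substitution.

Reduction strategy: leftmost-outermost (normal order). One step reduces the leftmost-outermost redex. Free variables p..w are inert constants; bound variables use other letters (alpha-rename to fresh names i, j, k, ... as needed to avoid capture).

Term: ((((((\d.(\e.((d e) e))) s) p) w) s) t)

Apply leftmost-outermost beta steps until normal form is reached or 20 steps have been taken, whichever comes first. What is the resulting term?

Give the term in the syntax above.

Answer: (((((s p) p) w) s) t)

Derivation:
Step 0: ((((((\d.(\e.((d e) e))) s) p) w) s) t)
Step 1: (((((\e.((s e) e)) p) w) s) t)
Step 2: (((((s p) p) w) s) t)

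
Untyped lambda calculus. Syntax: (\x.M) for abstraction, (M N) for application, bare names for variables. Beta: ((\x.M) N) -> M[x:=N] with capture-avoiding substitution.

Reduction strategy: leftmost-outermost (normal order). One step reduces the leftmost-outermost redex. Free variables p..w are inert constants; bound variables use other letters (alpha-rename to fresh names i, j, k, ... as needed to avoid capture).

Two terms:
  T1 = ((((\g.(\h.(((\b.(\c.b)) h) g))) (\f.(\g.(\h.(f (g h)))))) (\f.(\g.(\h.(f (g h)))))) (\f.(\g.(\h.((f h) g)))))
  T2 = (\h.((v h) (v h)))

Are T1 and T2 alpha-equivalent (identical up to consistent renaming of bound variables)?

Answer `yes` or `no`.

Term 1: ((((\g.(\h.(((\b.(\c.b)) h) g))) (\f.(\g.(\h.(f (g h)))))) (\f.(\g.(\h.(f (g h)))))) (\f.(\g.(\h.((f h) g)))))
Term 2: (\h.((v h) (v h)))
Alpha-equivalence: compare structure up to binder renaming.
Result: False

Answer: no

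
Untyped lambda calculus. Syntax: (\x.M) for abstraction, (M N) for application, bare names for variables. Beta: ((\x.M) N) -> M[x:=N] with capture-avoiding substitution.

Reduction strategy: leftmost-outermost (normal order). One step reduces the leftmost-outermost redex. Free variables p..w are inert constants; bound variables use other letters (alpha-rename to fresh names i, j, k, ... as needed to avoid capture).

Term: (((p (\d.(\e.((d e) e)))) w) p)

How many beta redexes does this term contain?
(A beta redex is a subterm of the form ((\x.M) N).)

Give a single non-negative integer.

Term: (((p (\d.(\e.((d e) e)))) w) p)
  (no redexes)
Total redexes: 0

Answer: 0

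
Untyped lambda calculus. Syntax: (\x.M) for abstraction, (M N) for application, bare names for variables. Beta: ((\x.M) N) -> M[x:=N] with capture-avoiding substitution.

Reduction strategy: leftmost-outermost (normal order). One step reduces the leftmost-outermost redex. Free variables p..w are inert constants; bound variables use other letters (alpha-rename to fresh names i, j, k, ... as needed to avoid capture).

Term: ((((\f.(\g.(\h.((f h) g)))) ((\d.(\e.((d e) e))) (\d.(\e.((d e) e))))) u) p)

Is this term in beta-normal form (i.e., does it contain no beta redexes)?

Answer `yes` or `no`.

Answer: no

Derivation:
Term: ((((\f.(\g.(\h.((f h) g)))) ((\d.(\e.((d e) e))) (\d.(\e.((d e) e))))) u) p)
Found 2 beta redex(es).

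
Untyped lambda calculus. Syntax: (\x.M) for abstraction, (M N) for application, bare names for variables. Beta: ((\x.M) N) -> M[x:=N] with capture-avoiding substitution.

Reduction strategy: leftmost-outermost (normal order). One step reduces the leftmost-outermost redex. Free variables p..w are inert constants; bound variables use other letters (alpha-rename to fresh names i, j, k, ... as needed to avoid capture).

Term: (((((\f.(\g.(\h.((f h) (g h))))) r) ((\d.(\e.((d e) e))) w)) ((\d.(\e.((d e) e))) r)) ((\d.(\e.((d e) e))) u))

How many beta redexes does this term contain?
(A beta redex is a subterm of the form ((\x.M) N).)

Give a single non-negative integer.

Answer: 4

Derivation:
Term: (((((\f.(\g.(\h.((f h) (g h))))) r) ((\d.(\e.((d e) e))) w)) ((\d.(\e.((d e) e))) r)) ((\d.(\e.((d e) e))) u))
  Redex: ((\f.(\g.(\h.((f h) (g h))))) r)
  Redex: ((\d.(\e.((d e) e))) w)
  Redex: ((\d.(\e.((d e) e))) r)
  Redex: ((\d.(\e.((d e) e))) u)
Total redexes: 4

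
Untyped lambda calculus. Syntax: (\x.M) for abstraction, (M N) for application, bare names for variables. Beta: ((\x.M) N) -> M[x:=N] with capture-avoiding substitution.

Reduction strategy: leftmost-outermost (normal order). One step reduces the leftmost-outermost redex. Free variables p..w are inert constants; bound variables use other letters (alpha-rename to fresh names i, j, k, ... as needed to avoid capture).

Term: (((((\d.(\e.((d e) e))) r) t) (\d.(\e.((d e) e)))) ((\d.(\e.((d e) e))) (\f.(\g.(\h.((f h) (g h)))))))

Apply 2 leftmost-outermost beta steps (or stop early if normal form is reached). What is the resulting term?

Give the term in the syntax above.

Step 0: (((((\d.(\e.((d e) e))) r) t) (\d.(\e.((d e) e)))) ((\d.(\e.((d e) e))) (\f.(\g.(\h.((f h) (g h)))))))
Step 1: ((((\e.((r e) e)) t) (\d.(\e.((d e) e)))) ((\d.(\e.((d e) e))) (\f.(\g.(\h.((f h) (g h)))))))
Step 2: ((((r t) t) (\d.(\e.((d e) e)))) ((\d.(\e.((d e) e))) (\f.(\g.(\h.((f h) (g h)))))))

Answer: ((((r t) t) (\d.(\e.((d e) e)))) ((\d.(\e.((d e) e))) (\f.(\g.(\h.((f h) (g h)))))))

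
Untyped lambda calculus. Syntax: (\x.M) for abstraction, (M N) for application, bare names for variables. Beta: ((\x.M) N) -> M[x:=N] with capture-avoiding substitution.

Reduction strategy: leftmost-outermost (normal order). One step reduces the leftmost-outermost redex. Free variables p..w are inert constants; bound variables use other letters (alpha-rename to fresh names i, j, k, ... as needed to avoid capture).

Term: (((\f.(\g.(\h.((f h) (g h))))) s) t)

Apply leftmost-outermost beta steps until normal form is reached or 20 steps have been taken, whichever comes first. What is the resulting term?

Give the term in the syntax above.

Answer: (\h.((s h) (t h)))

Derivation:
Step 0: (((\f.(\g.(\h.((f h) (g h))))) s) t)
Step 1: ((\g.(\h.((s h) (g h)))) t)
Step 2: (\h.((s h) (t h)))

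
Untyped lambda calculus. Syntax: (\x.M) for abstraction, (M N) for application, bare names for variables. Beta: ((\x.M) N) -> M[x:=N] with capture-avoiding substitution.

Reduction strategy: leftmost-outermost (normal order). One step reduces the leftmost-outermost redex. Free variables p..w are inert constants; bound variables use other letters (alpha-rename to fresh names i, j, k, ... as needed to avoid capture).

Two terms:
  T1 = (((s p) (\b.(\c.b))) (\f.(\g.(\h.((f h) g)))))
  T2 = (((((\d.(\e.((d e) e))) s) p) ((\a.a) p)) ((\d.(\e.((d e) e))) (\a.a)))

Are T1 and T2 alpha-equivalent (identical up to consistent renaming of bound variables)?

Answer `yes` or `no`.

Answer: no

Derivation:
Term 1: (((s p) (\b.(\c.b))) (\f.(\g.(\h.((f h) g)))))
Term 2: (((((\d.(\e.((d e) e))) s) p) ((\a.a) p)) ((\d.(\e.((d e) e))) (\a.a)))
Alpha-equivalence: compare structure up to binder renaming.
Result: False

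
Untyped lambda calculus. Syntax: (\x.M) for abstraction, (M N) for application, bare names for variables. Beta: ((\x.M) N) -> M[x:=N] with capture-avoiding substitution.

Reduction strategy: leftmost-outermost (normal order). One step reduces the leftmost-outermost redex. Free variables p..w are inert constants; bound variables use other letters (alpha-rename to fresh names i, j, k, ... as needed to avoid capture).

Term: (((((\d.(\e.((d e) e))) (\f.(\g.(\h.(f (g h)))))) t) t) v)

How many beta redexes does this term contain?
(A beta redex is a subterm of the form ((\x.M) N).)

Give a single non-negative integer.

Answer: 1

Derivation:
Term: (((((\d.(\e.((d e) e))) (\f.(\g.(\h.(f (g h)))))) t) t) v)
  Redex: ((\d.(\e.((d e) e))) (\f.(\g.(\h.(f (g h))))))
Total redexes: 1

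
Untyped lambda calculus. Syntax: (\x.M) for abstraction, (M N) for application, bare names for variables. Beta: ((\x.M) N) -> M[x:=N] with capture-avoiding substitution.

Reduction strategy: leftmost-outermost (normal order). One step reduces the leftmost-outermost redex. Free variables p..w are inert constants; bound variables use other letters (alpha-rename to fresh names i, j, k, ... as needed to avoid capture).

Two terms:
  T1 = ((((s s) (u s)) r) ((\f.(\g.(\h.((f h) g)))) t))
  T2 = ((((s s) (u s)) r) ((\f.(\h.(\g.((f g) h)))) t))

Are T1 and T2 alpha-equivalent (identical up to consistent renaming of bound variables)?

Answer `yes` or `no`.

Answer: yes

Derivation:
Term 1: ((((s s) (u s)) r) ((\f.(\g.(\h.((f h) g)))) t))
Term 2: ((((s s) (u s)) r) ((\f.(\h.(\g.((f g) h)))) t))
Alpha-equivalence: compare structure up to binder renaming.
Result: True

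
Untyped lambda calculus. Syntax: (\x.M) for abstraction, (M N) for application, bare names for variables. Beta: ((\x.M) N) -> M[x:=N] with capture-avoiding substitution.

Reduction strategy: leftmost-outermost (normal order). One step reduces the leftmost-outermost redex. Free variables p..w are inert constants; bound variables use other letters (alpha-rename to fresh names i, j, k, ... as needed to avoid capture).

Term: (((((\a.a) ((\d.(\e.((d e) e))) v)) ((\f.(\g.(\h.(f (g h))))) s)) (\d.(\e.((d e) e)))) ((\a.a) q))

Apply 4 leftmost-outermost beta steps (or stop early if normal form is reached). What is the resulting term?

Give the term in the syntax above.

Step 0: (((((\a.a) ((\d.(\e.((d e) e))) v)) ((\f.(\g.(\h.(f (g h))))) s)) (\d.(\e.((d e) e)))) ((\a.a) q))
Step 1: (((((\d.(\e.((d e) e))) v) ((\f.(\g.(\h.(f (g h))))) s)) (\d.(\e.((d e) e)))) ((\a.a) q))
Step 2: ((((\e.((v e) e)) ((\f.(\g.(\h.(f (g h))))) s)) (\d.(\e.((d e) e)))) ((\a.a) q))
Step 3: ((((v ((\f.(\g.(\h.(f (g h))))) s)) ((\f.(\g.(\h.(f (g h))))) s)) (\d.(\e.((d e) e)))) ((\a.a) q))
Step 4: ((((v (\g.(\h.(s (g h))))) ((\f.(\g.(\h.(f (g h))))) s)) (\d.(\e.((d e) e)))) ((\a.a) q))

Answer: ((((v (\g.(\h.(s (g h))))) ((\f.(\g.(\h.(f (g h))))) s)) (\d.(\e.((d e) e)))) ((\a.a) q))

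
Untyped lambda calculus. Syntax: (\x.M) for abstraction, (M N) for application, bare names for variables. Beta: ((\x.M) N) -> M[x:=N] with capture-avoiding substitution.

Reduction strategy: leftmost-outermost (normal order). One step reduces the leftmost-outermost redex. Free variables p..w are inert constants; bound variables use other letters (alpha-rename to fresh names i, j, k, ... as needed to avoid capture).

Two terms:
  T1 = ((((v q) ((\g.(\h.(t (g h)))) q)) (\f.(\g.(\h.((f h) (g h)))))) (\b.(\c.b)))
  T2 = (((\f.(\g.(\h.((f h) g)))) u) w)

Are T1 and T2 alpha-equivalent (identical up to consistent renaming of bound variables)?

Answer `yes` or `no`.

Answer: no

Derivation:
Term 1: ((((v q) ((\g.(\h.(t (g h)))) q)) (\f.(\g.(\h.((f h) (g h)))))) (\b.(\c.b)))
Term 2: (((\f.(\g.(\h.((f h) g)))) u) w)
Alpha-equivalence: compare structure up to binder renaming.
Result: False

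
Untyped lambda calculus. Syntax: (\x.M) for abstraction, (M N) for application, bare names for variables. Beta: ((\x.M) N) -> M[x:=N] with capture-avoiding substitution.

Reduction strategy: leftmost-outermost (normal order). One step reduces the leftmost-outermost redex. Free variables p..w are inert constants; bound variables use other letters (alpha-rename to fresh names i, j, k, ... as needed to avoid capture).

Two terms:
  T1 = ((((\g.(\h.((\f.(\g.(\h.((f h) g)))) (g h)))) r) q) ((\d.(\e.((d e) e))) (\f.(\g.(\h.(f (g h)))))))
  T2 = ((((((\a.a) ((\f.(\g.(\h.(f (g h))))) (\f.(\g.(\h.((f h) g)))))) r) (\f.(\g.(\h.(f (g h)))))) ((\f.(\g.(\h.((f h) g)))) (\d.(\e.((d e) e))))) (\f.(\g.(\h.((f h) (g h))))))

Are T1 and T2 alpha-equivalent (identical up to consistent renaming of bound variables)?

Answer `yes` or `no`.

Answer: no

Derivation:
Term 1: ((((\g.(\h.((\f.(\g.(\h.((f h) g)))) (g h)))) r) q) ((\d.(\e.((d e) e))) (\f.(\g.(\h.(f (g h)))))))
Term 2: ((((((\a.a) ((\f.(\g.(\h.(f (g h))))) (\f.(\g.(\h.((f h) g)))))) r) (\f.(\g.(\h.(f (g h)))))) ((\f.(\g.(\h.((f h) g)))) (\d.(\e.((d e) e))))) (\f.(\g.(\h.((f h) (g h))))))
Alpha-equivalence: compare structure up to binder renaming.
Result: False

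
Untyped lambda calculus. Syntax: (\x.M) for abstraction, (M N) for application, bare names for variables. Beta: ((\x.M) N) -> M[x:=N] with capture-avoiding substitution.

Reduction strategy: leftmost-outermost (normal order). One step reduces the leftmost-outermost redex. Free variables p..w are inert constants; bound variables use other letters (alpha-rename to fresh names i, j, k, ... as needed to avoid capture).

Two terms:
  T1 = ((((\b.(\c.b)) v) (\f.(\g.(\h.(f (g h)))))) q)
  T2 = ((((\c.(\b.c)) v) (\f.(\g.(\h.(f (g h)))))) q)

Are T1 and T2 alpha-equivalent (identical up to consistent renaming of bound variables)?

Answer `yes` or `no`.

Answer: yes

Derivation:
Term 1: ((((\b.(\c.b)) v) (\f.(\g.(\h.(f (g h)))))) q)
Term 2: ((((\c.(\b.c)) v) (\f.(\g.(\h.(f (g h)))))) q)
Alpha-equivalence: compare structure up to binder renaming.
Result: True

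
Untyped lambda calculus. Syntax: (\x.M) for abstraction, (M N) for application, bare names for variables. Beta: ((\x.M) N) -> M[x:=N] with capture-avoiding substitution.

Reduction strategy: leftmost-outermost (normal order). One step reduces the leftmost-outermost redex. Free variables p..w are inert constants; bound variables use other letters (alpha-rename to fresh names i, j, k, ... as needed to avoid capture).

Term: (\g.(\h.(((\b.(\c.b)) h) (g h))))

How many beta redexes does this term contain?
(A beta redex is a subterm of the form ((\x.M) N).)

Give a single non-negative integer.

Term: (\g.(\h.(((\b.(\c.b)) h) (g h))))
  Redex: ((\b.(\c.b)) h)
Total redexes: 1

Answer: 1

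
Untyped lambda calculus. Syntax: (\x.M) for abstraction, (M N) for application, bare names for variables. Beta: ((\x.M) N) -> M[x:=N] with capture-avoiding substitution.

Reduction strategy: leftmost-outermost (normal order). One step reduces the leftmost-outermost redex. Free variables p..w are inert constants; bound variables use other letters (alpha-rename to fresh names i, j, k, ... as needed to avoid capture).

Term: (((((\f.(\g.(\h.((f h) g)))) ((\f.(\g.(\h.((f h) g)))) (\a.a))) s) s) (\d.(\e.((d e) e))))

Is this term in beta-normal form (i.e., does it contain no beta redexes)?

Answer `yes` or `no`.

Term: (((((\f.(\g.(\h.((f h) g)))) ((\f.(\g.(\h.((f h) g)))) (\a.a))) s) s) (\d.(\e.((d e) e))))
Found 2 beta redex(es).

Answer: no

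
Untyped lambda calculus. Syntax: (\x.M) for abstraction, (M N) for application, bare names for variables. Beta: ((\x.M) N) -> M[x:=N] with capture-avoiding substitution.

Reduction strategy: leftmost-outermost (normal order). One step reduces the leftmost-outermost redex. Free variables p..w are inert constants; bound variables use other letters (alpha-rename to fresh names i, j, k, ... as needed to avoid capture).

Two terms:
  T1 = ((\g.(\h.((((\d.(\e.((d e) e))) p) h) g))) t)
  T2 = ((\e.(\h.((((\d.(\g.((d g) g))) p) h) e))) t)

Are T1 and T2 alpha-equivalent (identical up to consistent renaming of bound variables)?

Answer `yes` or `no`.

Term 1: ((\g.(\h.((((\d.(\e.((d e) e))) p) h) g))) t)
Term 2: ((\e.(\h.((((\d.(\g.((d g) g))) p) h) e))) t)
Alpha-equivalence: compare structure up to binder renaming.
Result: True

Answer: yes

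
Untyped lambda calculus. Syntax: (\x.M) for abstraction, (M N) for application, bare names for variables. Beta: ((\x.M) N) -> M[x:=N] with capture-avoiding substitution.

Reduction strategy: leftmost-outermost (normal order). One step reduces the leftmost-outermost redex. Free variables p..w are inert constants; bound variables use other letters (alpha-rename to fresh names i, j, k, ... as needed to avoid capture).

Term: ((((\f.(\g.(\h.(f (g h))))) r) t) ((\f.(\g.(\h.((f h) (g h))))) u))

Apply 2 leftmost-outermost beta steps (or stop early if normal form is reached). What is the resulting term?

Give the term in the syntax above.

Step 0: ((((\f.(\g.(\h.(f (g h))))) r) t) ((\f.(\g.(\h.((f h) (g h))))) u))
Step 1: (((\g.(\h.(r (g h)))) t) ((\f.(\g.(\h.((f h) (g h))))) u))
Step 2: ((\h.(r (t h))) ((\f.(\g.(\h.((f h) (g h))))) u))

Answer: ((\h.(r (t h))) ((\f.(\g.(\h.((f h) (g h))))) u))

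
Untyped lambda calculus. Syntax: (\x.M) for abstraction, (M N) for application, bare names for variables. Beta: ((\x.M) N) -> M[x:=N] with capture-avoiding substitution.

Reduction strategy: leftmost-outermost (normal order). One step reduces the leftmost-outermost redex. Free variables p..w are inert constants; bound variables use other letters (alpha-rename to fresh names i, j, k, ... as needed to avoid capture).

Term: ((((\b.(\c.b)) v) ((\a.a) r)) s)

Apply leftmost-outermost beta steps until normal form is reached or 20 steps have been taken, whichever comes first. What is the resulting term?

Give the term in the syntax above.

Step 0: ((((\b.(\c.b)) v) ((\a.a) r)) s)
Step 1: (((\c.v) ((\a.a) r)) s)
Step 2: (v s)

Answer: (v s)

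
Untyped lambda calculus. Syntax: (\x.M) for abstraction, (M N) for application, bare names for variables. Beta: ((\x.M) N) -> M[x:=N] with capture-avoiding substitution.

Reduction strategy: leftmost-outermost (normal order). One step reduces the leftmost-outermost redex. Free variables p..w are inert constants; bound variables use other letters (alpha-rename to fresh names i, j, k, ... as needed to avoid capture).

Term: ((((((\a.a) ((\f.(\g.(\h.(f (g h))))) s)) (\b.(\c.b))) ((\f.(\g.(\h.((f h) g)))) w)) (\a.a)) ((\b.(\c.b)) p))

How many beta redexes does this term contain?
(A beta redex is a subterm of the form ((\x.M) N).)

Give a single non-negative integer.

Answer: 4

Derivation:
Term: ((((((\a.a) ((\f.(\g.(\h.(f (g h))))) s)) (\b.(\c.b))) ((\f.(\g.(\h.((f h) g)))) w)) (\a.a)) ((\b.(\c.b)) p))
  Redex: ((\a.a) ((\f.(\g.(\h.(f (g h))))) s))
  Redex: ((\f.(\g.(\h.(f (g h))))) s)
  Redex: ((\f.(\g.(\h.((f h) g)))) w)
  Redex: ((\b.(\c.b)) p)
Total redexes: 4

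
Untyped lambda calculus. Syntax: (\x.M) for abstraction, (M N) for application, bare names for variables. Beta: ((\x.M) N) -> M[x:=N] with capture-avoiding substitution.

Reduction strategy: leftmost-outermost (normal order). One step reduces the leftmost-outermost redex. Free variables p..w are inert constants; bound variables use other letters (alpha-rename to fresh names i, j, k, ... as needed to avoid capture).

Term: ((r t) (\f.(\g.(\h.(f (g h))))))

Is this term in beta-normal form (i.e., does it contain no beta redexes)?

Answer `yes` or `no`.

Answer: yes

Derivation:
Term: ((r t) (\f.(\g.(\h.(f (g h))))))
No beta redexes found.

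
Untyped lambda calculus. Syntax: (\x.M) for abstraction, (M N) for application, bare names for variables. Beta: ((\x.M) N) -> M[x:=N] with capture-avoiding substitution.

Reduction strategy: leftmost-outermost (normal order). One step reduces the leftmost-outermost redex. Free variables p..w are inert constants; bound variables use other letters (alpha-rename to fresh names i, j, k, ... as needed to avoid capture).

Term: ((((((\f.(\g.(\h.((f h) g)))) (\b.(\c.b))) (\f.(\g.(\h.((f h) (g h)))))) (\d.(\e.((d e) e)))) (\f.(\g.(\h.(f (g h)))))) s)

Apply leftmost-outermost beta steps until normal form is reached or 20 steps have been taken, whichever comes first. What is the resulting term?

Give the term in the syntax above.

Step 0: ((((((\f.(\g.(\h.((f h) g)))) (\b.(\c.b))) (\f.(\g.(\h.((f h) (g h)))))) (\d.(\e.((d e) e)))) (\f.(\g.(\h.(f (g h)))))) s)
Step 1: (((((\g.(\h.(((\b.(\c.b)) h) g))) (\f.(\g.(\h.((f h) (g h)))))) (\d.(\e.((d e) e)))) (\f.(\g.(\h.(f (g h)))))) s)
Step 2: ((((\h.(((\b.(\c.b)) h) (\f.(\g.(\h.((f h) (g h))))))) (\d.(\e.((d e) e)))) (\f.(\g.(\h.(f (g h)))))) s)
Step 3: (((((\b.(\c.b)) (\d.(\e.((d e) e)))) (\f.(\g.(\h.((f h) (g h)))))) (\f.(\g.(\h.(f (g h)))))) s)
Step 4: ((((\c.(\d.(\e.((d e) e)))) (\f.(\g.(\h.((f h) (g h)))))) (\f.(\g.(\h.(f (g h)))))) s)
Step 5: (((\d.(\e.((d e) e))) (\f.(\g.(\h.(f (g h)))))) s)
Step 6: ((\e.(((\f.(\g.(\h.(f (g h))))) e) e)) s)
Step 7: (((\f.(\g.(\h.(f (g h))))) s) s)
Step 8: ((\g.(\h.(s (g h)))) s)
Step 9: (\h.(s (s h)))

Answer: (\h.(s (s h)))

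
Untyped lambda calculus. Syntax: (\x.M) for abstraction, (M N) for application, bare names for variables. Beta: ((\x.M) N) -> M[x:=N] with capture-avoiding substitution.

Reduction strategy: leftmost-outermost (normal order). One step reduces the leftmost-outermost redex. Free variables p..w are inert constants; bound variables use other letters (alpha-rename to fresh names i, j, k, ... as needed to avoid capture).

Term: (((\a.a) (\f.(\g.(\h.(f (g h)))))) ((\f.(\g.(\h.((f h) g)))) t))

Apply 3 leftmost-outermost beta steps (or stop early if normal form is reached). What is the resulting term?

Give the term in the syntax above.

Answer: (\g.(\h.((\g.(\h.((t h) g))) (g h))))

Derivation:
Step 0: (((\a.a) (\f.(\g.(\h.(f (g h)))))) ((\f.(\g.(\h.((f h) g)))) t))
Step 1: ((\f.(\g.(\h.(f (g h))))) ((\f.(\g.(\h.((f h) g)))) t))
Step 2: (\g.(\h.(((\f.(\g.(\h.((f h) g)))) t) (g h))))
Step 3: (\g.(\h.((\g.(\h.((t h) g))) (g h))))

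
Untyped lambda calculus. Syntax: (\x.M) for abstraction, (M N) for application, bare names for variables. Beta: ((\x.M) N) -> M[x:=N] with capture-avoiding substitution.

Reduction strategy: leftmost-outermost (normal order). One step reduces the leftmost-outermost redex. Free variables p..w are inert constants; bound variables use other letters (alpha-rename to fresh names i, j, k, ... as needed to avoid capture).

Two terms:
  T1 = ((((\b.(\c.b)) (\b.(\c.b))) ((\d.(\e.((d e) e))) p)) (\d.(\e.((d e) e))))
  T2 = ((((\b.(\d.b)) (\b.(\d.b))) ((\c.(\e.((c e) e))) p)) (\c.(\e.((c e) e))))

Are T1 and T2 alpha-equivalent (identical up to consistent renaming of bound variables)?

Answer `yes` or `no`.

Term 1: ((((\b.(\c.b)) (\b.(\c.b))) ((\d.(\e.((d e) e))) p)) (\d.(\e.((d e) e))))
Term 2: ((((\b.(\d.b)) (\b.(\d.b))) ((\c.(\e.((c e) e))) p)) (\c.(\e.((c e) e))))
Alpha-equivalence: compare structure up to binder renaming.
Result: True

Answer: yes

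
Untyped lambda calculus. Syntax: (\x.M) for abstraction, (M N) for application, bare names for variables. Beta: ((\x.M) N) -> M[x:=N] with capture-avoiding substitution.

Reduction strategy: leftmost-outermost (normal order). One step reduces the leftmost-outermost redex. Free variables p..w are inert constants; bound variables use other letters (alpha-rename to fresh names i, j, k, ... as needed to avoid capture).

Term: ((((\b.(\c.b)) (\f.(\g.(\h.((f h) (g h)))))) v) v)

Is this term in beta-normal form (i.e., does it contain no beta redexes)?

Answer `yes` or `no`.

Answer: no

Derivation:
Term: ((((\b.(\c.b)) (\f.(\g.(\h.((f h) (g h)))))) v) v)
Found 1 beta redex(es).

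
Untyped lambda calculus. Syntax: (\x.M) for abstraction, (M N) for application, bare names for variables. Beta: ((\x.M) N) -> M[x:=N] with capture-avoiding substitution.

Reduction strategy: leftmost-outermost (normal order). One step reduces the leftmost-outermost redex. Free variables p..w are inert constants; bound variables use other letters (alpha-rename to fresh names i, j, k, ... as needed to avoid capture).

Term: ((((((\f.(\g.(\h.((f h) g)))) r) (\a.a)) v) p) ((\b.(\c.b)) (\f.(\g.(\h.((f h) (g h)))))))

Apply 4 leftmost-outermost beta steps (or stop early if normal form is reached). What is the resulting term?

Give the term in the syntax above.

Step 0: ((((((\f.(\g.(\h.((f h) g)))) r) (\a.a)) v) p) ((\b.(\c.b)) (\f.(\g.(\h.((f h) (g h)))))))
Step 1: (((((\g.(\h.((r h) g))) (\a.a)) v) p) ((\b.(\c.b)) (\f.(\g.(\h.((f h) (g h)))))))
Step 2: ((((\h.((r h) (\a.a))) v) p) ((\b.(\c.b)) (\f.(\g.(\h.((f h) (g h)))))))
Step 3: ((((r v) (\a.a)) p) ((\b.(\c.b)) (\f.(\g.(\h.((f h) (g h)))))))
Step 4: ((((r v) (\a.a)) p) (\c.(\f.(\g.(\h.((f h) (g h)))))))

Answer: ((((r v) (\a.a)) p) (\c.(\f.(\g.(\h.((f h) (g h)))))))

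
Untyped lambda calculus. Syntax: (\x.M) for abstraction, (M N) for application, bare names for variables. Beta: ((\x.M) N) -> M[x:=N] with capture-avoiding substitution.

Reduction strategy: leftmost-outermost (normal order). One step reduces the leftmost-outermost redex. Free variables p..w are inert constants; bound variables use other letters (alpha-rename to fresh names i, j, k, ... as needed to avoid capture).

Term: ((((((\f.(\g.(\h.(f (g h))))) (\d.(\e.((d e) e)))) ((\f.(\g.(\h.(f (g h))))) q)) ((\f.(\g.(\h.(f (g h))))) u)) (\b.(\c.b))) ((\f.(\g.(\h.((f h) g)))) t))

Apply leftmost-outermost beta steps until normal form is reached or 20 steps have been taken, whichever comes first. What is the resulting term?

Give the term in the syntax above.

Step 0: ((((((\f.(\g.(\h.(f (g h))))) (\d.(\e.((d e) e)))) ((\f.(\g.(\h.(f (g h))))) q)) ((\f.(\g.(\h.(f (g h))))) u)) (\b.(\c.b))) ((\f.(\g.(\h.((f h) g)))) t))
Step 1: (((((\g.(\h.((\d.(\e.((d e) e))) (g h)))) ((\f.(\g.(\h.(f (g h))))) q)) ((\f.(\g.(\h.(f (g h))))) u)) (\b.(\c.b))) ((\f.(\g.(\h.((f h) g)))) t))
Step 2: ((((\h.((\d.(\e.((d e) e))) (((\f.(\g.(\h.(f (g h))))) q) h))) ((\f.(\g.(\h.(f (g h))))) u)) (\b.(\c.b))) ((\f.(\g.(\h.((f h) g)))) t))
Step 3: ((((\d.(\e.((d e) e))) (((\f.(\g.(\h.(f (g h))))) q) ((\f.(\g.(\h.(f (g h))))) u))) (\b.(\c.b))) ((\f.(\g.(\h.((f h) g)))) t))
Step 4: (((\e.(((((\f.(\g.(\h.(f (g h))))) q) ((\f.(\g.(\h.(f (g h))))) u)) e) e)) (\b.(\c.b))) ((\f.(\g.(\h.((f h) g)))) t))
Step 5: ((((((\f.(\g.(\h.(f (g h))))) q) ((\f.(\g.(\h.(f (g h))))) u)) (\b.(\c.b))) (\b.(\c.b))) ((\f.(\g.(\h.((f h) g)))) t))
Step 6: (((((\g.(\h.(q (g h)))) ((\f.(\g.(\h.(f (g h))))) u)) (\b.(\c.b))) (\b.(\c.b))) ((\f.(\g.(\h.((f h) g)))) t))
Step 7: ((((\h.(q (((\f.(\g.(\h.(f (g h))))) u) h))) (\b.(\c.b))) (\b.(\c.b))) ((\f.(\g.(\h.((f h) g)))) t))
Step 8: (((q (((\f.(\g.(\h.(f (g h))))) u) (\b.(\c.b)))) (\b.(\c.b))) ((\f.(\g.(\h.((f h) g)))) t))
Step 9: (((q ((\g.(\h.(u (g h)))) (\b.(\c.b)))) (\b.(\c.b))) ((\f.(\g.(\h.((f h) g)))) t))
Step 10: (((q (\h.(u ((\b.(\c.b)) h)))) (\b.(\c.b))) ((\f.(\g.(\h.((f h) g)))) t))
Step 11: (((q (\h.(u (\c.h)))) (\b.(\c.b))) ((\f.(\g.(\h.((f h) g)))) t))
Step 12: (((q (\h.(u (\c.h)))) (\b.(\c.b))) (\g.(\h.((t h) g))))

Answer: (((q (\h.(u (\c.h)))) (\b.(\c.b))) (\g.(\h.((t h) g))))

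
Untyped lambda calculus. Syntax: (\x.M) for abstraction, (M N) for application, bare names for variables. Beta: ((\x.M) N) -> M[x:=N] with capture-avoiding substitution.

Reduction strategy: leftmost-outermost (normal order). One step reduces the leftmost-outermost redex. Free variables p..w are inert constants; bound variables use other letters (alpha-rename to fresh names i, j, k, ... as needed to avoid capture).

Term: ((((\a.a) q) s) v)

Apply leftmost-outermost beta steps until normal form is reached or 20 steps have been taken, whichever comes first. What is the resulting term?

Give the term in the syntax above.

Step 0: ((((\a.a) q) s) v)
Step 1: ((q s) v)

Answer: ((q s) v)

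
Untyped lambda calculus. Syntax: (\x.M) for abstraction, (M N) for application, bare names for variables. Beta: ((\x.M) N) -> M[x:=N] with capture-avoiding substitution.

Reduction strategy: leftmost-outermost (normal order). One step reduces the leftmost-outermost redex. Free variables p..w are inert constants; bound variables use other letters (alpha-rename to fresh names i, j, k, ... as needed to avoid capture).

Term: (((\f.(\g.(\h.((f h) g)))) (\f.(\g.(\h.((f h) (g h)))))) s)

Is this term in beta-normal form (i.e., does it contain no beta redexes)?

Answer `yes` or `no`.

Answer: no

Derivation:
Term: (((\f.(\g.(\h.((f h) g)))) (\f.(\g.(\h.((f h) (g h)))))) s)
Found 1 beta redex(es).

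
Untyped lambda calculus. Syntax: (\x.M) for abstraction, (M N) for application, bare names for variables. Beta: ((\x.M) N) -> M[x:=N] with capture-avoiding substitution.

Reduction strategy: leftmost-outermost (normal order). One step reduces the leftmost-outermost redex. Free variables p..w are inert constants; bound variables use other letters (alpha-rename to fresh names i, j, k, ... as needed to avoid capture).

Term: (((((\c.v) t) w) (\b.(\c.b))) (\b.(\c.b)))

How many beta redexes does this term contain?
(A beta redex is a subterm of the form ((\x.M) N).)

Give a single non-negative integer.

Term: (((((\c.v) t) w) (\b.(\c.b))) (\b.(\c.b)))
  Redex: ((\c.v) t)
Total redexes: 1

Answer: 1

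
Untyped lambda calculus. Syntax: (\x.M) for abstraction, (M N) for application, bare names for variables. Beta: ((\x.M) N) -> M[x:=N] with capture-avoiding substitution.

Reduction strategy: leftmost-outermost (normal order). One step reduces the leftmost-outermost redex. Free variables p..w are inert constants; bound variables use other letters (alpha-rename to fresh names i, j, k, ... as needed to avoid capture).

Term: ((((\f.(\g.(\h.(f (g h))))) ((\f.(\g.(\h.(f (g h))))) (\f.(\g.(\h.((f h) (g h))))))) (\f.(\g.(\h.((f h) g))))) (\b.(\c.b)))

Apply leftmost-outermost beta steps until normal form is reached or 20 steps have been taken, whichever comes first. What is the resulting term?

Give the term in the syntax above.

Answer: (\h.(\g.(\i.(i (g i)))))

Derivation:
Step 0: ((((\f.(\g.(\h.(f (g h))))) ((\f.(\g.(\h.(f (g h))))) (\f.(\g.(\h.((f h) (g h))))))) (\f.(\g.(\h.((f h) g))))) (\b.(\c.b)))
Step 1: (((\g.(\h.(((\f.(\g.(\h.(f (g h))))) (\f.(\g.(\h.((f h) (g h)))))) (g h)))) (\f.(\g.(\h.((f h) g))))) (\b.(\c.b)))
Step 2: ((\h.(((\f.(\g.(\h.(f (g h))))) (\f.(\g.(\h.((f h) (g h)))))) ((\f.(\g.(\h.((f h) g)))) h))) (\b.(\c.b)))
Step 3: (((\f.(\g.(\h.(f (g h))))) (\f.(\g.(\h.((f h) (g h)))))) ((\f.(\g.(\h.((f h) g)))) (\b.(\c.b))))
Step 4: ((\g.(\h.((\f.(\g.(\h.((f h) (g h))))) (g h)))) ((\f.(\g.(\h.((f h) g)))) (\b.(\c.b))))
Step 5: (\h.((\f.(\g.(\h.((f h) (g h))))) (((\f.(\g.(\h.((f h) g)))) (\b.(\c.b))) h)))
Step 6: (\h.(\g.(\i.(((((\f.(\g.(\h.((f h) g)))) (\b.(\c.b))) h) i) (g i)))))
Step 7: (\h.(\g.(\i.((((\g.(\h.(((\b.(\c.b)) h) g))) h) i) (g i)))))
Step 8: (\h.(\g.(\i.(((\i.(((\b.(\c.b)) i) h)) i) (g i)))))
Step 9: (\h.(\g.(\i.((((\b.(\c.b)) i) h) (g i)))))
Step 10: (\h.(\g.(\i.(((\c.i) h) (g i)))))
Step 11: (\h.(\g.(\i.(i (g i)))))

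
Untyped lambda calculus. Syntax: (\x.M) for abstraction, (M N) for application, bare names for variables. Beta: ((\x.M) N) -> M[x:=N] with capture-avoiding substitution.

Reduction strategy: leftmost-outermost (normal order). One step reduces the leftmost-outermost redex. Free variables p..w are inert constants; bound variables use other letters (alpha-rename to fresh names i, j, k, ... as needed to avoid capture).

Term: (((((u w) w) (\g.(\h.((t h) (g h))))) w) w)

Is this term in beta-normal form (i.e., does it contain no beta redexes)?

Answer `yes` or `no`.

Term: (((((u w) w) (\g.(\h.((t h) (g h))))) w) w)
No beta redexes found.

Answer: yes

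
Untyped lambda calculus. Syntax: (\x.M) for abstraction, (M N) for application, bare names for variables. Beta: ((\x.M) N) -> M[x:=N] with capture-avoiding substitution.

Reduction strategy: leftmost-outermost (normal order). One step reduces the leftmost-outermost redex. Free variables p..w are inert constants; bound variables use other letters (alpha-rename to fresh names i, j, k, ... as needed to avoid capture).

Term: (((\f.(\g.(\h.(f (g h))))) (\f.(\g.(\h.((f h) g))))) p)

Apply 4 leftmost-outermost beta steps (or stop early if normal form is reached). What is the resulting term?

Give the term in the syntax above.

Step 0: (((\f.(\g.(\h.(f (g h))))) (\f.(\g.(\h.((f h) g))))) p)
Step 1: ((\g.(\h.((\f.(\g.(\h.((f h) g)))) (g h)))) p)
Step 2: (\h.((\f.(\g.(\h.((f h) g)))) (p h)))
Step 3: (\h.(\g.(\i.(((p h) i) g))))
Step 4: (normal form reached)

Answer: (\h.(\g.(\i.(((p h) i) g))))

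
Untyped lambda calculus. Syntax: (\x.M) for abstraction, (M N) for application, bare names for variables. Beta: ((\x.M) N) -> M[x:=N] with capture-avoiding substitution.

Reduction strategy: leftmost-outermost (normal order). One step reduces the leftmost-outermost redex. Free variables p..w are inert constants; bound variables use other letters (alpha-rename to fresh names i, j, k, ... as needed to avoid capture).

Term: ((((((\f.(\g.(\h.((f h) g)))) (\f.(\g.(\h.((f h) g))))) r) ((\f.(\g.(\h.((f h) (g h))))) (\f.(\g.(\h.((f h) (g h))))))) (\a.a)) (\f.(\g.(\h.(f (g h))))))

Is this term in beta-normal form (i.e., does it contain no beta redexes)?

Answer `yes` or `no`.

Answer: no

Derivation:
Term: ((((((\f.(\g.(\h.((f h) g)))) (\f.(\g.(\h.((f h) g))))) r) ((\f.(\g.(\h.((f h) (g h))))) (\f.(\g.(\h.((f h) (g h))))))) (\a.a)) (\f.(\g.(\h.(f (g h))))))
Found 2 beta redex(es).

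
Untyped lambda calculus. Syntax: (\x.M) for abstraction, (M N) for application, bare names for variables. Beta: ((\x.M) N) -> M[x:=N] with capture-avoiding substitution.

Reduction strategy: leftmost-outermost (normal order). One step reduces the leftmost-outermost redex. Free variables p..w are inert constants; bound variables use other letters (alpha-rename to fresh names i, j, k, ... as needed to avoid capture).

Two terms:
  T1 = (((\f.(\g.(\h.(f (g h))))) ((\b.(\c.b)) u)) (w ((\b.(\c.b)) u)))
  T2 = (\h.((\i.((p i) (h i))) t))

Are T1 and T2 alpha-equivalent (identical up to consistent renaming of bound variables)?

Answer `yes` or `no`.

Answer: no

Derivation:
Term 1: (((\f.(\g.(\h.(f (g h))))) ((\b.(\c.b)) u)) (w ((\b.(\c.b)) u)))
Term 2: (\h.((\i.((p i) (h i))) t))
Alpha-equivalence: compare structure up to binder renaming.
Result: False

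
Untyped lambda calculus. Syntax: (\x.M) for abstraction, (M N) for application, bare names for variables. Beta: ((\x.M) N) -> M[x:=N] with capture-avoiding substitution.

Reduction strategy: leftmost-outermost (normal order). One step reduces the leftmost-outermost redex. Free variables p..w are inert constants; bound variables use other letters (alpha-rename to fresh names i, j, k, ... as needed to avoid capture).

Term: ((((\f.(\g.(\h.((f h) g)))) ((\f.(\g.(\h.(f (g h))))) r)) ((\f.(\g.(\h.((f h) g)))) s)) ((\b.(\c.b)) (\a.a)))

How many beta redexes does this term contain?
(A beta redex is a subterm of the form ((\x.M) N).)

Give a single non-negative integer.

Term: ((((\f.(\g.(\h.((f h) g)))) ((\f.(\g.(\h.(f (g h))))) r)) ((\f.(\g.(\h.((f h) g)))) s)) ((\b.(\c.b)) (\a.a)))
  Redex: ((\f.(\g.(\h.((f h) g)))) ((\f.(\g.(\h.(f (g h))))) r))
  Redex: ((\f.(\g.(\h.(f (g h))))) r)
  Redex: ((\f.(\g.(\h.((f h) g)))) s)
  Redex: ((\b.(\c.b)) (\a.a))
Total redexes: 4

Answer: 4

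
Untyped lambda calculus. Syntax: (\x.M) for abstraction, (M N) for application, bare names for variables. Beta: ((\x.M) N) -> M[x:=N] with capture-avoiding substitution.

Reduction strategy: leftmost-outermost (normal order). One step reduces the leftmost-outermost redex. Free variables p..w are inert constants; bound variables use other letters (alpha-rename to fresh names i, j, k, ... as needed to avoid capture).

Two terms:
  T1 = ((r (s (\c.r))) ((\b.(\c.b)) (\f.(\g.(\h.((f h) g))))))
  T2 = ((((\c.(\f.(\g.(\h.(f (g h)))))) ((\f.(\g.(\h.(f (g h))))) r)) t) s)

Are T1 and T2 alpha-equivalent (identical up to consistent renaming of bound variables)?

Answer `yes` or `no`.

Answer: no

Derivation:
Term 1: ((r (s (\c.r))) ((\b.(\c.b)) (\f.(\g.(\h.((f h) g))))))
Term 2: ((((\c.(\f.(\g.(\h.(f (g h)))))) ((\f.(\g.(\h.(f (g h))))) r)) t) s)
Alpha-equivalence: compare structure up to binder renaming.
Result: False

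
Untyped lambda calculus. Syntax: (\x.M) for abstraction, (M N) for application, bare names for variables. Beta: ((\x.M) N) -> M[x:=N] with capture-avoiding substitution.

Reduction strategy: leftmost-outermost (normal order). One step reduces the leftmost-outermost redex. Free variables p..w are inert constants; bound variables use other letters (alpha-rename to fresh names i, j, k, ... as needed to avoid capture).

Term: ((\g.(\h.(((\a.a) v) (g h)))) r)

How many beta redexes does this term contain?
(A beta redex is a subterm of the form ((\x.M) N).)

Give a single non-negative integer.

Answer: 2

Derivation:
Term: ((\g.(\h.(((\a.a) v) (g h)))) r)
  Redex: ((\g.(\h.(((\a.a) v) (g h)))) r)
  Redex: ((\a.a) v)
Total redexes: 2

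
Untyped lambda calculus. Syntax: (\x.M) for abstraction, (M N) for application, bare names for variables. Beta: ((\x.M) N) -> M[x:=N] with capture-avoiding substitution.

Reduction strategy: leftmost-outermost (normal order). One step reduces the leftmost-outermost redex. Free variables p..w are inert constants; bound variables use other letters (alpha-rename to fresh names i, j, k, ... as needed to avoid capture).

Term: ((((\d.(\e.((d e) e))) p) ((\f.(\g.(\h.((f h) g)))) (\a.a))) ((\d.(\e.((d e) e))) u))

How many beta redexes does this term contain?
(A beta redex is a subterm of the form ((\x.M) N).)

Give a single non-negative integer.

Answer: 3

Derivation:
Term: ((((\d.(\e.((d e) e))) p) ((\f.(\g.(\h.((f h) g)))) (\a.a))) ((\d.(\e.((d e) e))) u))
  Redex: ((\d.(\e.((d e) e))) p)
  Redex: ((\f.(\g.(\h.((f h) g)))) (\a.a))
  Redex: ((\d.(\e.((d e) e))) u)
Total redexes: 3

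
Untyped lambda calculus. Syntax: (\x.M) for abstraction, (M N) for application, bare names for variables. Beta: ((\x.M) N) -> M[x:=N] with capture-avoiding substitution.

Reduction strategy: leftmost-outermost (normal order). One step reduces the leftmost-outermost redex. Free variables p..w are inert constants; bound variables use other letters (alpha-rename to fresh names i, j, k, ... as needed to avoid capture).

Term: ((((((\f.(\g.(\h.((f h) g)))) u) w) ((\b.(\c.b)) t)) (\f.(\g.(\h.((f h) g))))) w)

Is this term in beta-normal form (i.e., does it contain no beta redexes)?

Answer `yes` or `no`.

Answer: no

Derivation:
Term: ((((((\f.(\g.(\h.((f h) g)))) u) w) ((\b.(\c.b)) t)) (\f.(\g.(\h.((f h) g))))) w)
Found 2 beta redex(es).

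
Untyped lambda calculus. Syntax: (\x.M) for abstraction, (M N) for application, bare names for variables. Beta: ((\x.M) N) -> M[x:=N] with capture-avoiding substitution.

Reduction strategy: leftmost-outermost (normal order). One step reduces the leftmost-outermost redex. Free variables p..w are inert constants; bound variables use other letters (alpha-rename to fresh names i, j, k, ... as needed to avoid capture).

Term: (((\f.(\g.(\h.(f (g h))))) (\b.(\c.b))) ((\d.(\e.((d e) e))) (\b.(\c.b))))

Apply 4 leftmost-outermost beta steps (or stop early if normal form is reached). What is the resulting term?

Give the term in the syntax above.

Step 0: (((\f.(\g.(\h.(f (g h))))) (\b.(\c.b))) ((\d.(\e.((d e) e))) (\b.(\c.b))))
Step 1: ((\g.(\h.((\b.(\c.b)) (g h)))) ((\d.(\e.((d e) e))) (\b.(\c.b))))
Step 2: (\h.((\b.(\c.b)) (((\d.(\e.((d e) e))) (\b.(\c.b))) h)))
Step 3: (\h.(\c.(((\d.(\e.((d e) e))) (\b.(\c.b))) h)))
Step 4: (\h.(\c.((\e.(((\b.(\c.b)) e) e)) h)))

Answer: (\h.(\c.((\e.(((\b.(\c.b)) e) e)) h)))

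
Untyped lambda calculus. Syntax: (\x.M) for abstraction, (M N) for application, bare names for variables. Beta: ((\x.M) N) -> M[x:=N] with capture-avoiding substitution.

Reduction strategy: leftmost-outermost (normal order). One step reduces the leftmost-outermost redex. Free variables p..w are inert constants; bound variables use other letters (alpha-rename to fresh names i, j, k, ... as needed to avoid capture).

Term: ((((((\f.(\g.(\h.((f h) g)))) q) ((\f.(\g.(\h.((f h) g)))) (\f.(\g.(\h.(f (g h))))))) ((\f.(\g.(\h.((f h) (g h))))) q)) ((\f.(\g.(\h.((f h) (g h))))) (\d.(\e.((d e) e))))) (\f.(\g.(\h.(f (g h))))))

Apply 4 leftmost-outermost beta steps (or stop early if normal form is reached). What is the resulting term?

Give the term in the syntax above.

Answer: ((((q (\g.(\h.((q h) (g h))))) ((\f.(\g.(\h.((f h) g)))) (\f.(\g.(\h.(f (g h))))))) ((\f.(\g.(\h.((f h) (g h))))) (\d.(\e.((d e) e))))) (\f.(\g.(\h.(f (g h))))))

Derivation:
Step 0: ((((((\f.(\g.(\h.((f h) g)))) q) ((\f.(\g.(\h.((f h) g)))) (\f.(\g.(\h.(f (g h))))))) ((\f.(\g.(\h.((f h) (g h))))) q)) ((\f.(\g.(\h.((f h) (g h))))) (\d.(\e.((d e) e))))) (\f.(\g.(\h.(f (g h))))))
Step 1: (((((\g.(\h.((q h) g))) ((\f.(\g.(\h.((f h) g)))) (\f.(\g.(\h.(f (g h))))))) ((\f.(\g.(\h.((f h) (g h))))) q)) ((\f.(\g.(\h.((f h) (g h))))) (\d.(\e.((d e) e))))) (\f.(\g.(\h.(f (g h))))))
Step 2: ((((\h.((q h) ((\f.(\g.(\h.((f h) g)))) (\f.(\g.(\h.(f (g h)))))))) ((\f.(\g.(\h.((f h) (g h))))) q)) ((\f.(\g.(\h.((f h) (g h))))) (\d.(\e.((d e) e))))) (\f.(\g.(\h.(f (g h))))))
Step 3: ((((q ((\f.(\g.(\h.((f h) (g h))))) q)) ((\f.(\g.(\h.((f h) g)))) (\f.(\g.(\h.(f (g h))))))) ((\f.(\g.(\h.((f h) (g h))))) (\d.(\e.((d e) e))))) (\f.(\g.(\h.(f (g h))))))
Step 4: ((((q (\g.(\h.((q h) (g h))))) ((\f.(\g.(\h.((f h) g)))) (\f.(\g.(\h.(f (g h))))))) ((\f.(\g.(\h.((f h) (g h))))) (\d.(\e.((d e) e))))) (\f.(\g.(\h.(f (g h))))))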